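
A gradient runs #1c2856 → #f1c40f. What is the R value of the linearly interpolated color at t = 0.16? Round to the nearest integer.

R₁ = 28 (from #1c2856), R₂ = 241 (from #f1c40f).
R = 28 + 0.16 × (241 − 28) = 62.08 → 62

62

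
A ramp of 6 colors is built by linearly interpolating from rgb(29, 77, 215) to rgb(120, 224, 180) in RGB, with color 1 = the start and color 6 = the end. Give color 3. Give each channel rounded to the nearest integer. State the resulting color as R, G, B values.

(65, 136, 201)

With 6 swatches and endpoints inclusive, swatch 3 sits at t = (3 − 1)/(6 − 1) = 2/5 ≈ 0.4.
R = 29 + 0.4 × (120 − 29) = 65.4 → 65
G = 77 + 0.4 × (224 − 77) = 135.8 → 136
B = 215 + 0.4 × (180 − 215) = 201 → 201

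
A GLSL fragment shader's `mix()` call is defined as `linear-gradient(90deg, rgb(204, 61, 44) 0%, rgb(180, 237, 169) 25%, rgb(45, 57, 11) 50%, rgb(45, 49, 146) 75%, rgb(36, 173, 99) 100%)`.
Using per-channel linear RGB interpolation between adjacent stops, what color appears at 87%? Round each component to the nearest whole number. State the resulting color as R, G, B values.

87% lies between the 75% and 100% stops, so the local fraction is t = (87 − 75)/(100 − 75) = 12/25 ≈ 0.48.
R = 45 + 0.48 × (36 − 45) = 40.68 → 41
G = 49 + 0.48 × (173 − 49) = 108.52 → 109
B = 146 + 0.48 × (99 − 146) = 123.44 → 123

(41, 109, 123)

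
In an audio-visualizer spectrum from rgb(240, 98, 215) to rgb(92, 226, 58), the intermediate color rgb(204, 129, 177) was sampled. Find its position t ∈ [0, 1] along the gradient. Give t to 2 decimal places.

Invert the lerp on the B channel (largest span, 157): t = (177 − 215) / (58 − 215) = -38/-157 = 0.24204.
Check on R: (204 − 240)/(92 − 240) = 0.2432 ✓

0.24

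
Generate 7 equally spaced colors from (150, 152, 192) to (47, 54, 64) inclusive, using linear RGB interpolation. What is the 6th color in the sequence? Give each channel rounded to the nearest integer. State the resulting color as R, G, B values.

(64, 70, 85)

With 7 swatches and endpoints inclusive, swatch 6 sits at t = (6 − 1)/(7 − 1) = 5/6 ≈ 0.8333.
R = 150 + 0.8333 × (47 − 150) = 64.17 → 64
G = 152 + 0.8333 × (54 − 152) = 70.337 → 70
B = 192 + 0.8333 × (64 − 192) = 85.338 → 85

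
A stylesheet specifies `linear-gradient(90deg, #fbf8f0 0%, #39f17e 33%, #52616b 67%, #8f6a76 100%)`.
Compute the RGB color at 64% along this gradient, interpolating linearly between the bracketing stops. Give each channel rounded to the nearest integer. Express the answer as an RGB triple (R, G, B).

64% lies between the 33% and 67% stops, so the local fraction is t = (64 − 33)/(67 − 33) = 31/34 ≈ 0.9118.
#39f17e → (57, 241, 126); #52616b → (82, 97, 107).
R = 57 + 0.9118 × (82 − 57) = 79.795 → 80
G = 241 + 0.9118 × (97 − 241) = 109.701 → 110
B = 126 + 0.9118 × (107 − 126) = 108.676 → 109

(80, 110, 109)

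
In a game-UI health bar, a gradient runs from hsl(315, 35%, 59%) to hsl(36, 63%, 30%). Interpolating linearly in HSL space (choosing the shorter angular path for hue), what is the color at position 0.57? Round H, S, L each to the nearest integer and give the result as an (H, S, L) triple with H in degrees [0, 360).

Hue: 36 − 315 = -279°, but |-279| > 180 so the shorter arc goes the other way: Δh = -279 + 360 = 81°.
H = 315 + 0.57 × (81) = 361.17 → 361 → 361 mod 360 = 1°
S = 35 + 0.57 × (63 − 35) = 50.96 → 51%
L = 59 + 0.57 × (30 − 59) = 42.47 → 42%

(1, 51, 42)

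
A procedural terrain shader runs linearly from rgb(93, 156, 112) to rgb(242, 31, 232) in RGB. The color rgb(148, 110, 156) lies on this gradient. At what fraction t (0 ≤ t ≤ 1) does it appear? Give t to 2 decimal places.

Invert the lerp on the R channel (largest span, 149): t = (148 − 93) / (242 − 93) = 55/149 = 0.36913.
Check on G: (110 − 156)/(31 − 156) = 0.368 ✓

0.37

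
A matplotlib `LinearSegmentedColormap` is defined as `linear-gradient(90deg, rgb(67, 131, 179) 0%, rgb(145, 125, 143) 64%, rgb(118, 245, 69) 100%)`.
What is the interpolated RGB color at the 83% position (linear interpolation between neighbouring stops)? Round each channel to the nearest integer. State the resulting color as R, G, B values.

83% lies between the 64% and 100% stops, so the local fraction is t = (83 − 64)/(100 − 64) = 19/36 ≈ 0.5278.
R = 145 + 0.5278 × (118 − 145) = 130.749 → 131
G = 125 + 0.5278 × (245 − 125) = 188.336 → 188
B = 143 + 0.5278 × (69 − 143) = 103.943 → 104

(131, 188, 104)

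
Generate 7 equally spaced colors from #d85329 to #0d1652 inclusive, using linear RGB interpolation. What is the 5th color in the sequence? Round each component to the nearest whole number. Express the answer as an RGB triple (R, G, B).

With 7 swatches and endpoints inclusive, swatch 5 sits at t = (5 − 1)/(7 − 1) = 4/6 ≈ 0.6667.
#d85329 → (216, 83, 41); #0d1652 → (13, 22, 82).
R = 216 + 0.6667 × (13 − 216) = 80.66 → 81
G = 83 + 0.6667 × (22 − 83) = 42.331 → 42
B = 41 + 0.6667 × (82 − 41) = 68.335 → 68

(81, 42, 68)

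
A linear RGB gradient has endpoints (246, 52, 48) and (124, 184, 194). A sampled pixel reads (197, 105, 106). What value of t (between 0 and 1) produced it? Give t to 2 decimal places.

0.40

Invert the lerp on the B channel (largest span, 146): t = (106 − 48) / (194 − 48) = 58/146 = 0.39726.
Check on R: (197 − 246)/(124 − 246) = 0.4016 ✓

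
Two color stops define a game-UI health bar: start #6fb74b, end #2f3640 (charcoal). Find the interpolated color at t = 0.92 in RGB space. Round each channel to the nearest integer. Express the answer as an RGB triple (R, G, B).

#6fb74b → (111, 183, 75); #2f3640 → (47, 54, 64).
R = 111 + 0.92 × (47 − 111) = 111 + 0.92 × -64 = 52.12 → 52
G = 183 + 0.92 × (54 − 183) = 183 + 0.92 × -129 = 64.32 → 64
B = 75 + 0.92 × (64 − 75) = 75 + 0.92 × -11 = 64.88 → 65

(52, 64, 65)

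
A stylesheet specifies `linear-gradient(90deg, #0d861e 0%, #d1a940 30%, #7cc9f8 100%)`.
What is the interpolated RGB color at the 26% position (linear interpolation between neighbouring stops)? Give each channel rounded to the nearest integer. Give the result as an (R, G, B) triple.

(183, 164, 59)

26% lies between the 0% and 30% stops, so the local fraction is t = (26 − 0)/(30 − 0) = 26/30 ≈ 0.8667.
#0d861e → (13, 134, 30); #d1a940 → (209, 169, 64).
R = 13 + 0.8667 × (209 − 13) = 182.873 → 183
G = 134 + 0.8667 × (169 − 134) = 164.334 → 164
B = 30 + 0.8667 × (64 − 30) = 59.468 → 59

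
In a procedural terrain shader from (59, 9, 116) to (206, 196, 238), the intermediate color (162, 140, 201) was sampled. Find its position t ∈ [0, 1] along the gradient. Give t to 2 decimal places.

0.70

Invert the lerp on the G channel (largest span, 187): t = (140 − 9) / (196 − 9) = 131/187 = 0.70053.
Check on R: (162 − 59)/(206 − 59) = 0.7007 ✓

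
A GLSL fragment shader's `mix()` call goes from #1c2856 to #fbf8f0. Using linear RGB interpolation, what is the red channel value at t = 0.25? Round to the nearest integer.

84

R₁ = 28 (from #1c2856), R₂ = 251 (from #fbf8f0).
R = 28 + 0.25 × (251 − 28) = 83.75 → 84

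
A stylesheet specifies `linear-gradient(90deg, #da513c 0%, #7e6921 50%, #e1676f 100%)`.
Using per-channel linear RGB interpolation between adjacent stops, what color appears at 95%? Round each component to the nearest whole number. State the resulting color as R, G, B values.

(215, 103, 103)

95% lies between the 50% and 100% stops, so the local fraction is t = (95 − 50)/(100 − 50) = 45/50 ≈ 0.9.
#7e6921 → (126, 105, 33); #e1676f → (225, 103, 111).
R = 126 + 0.9 × (225 − 126) = 215.1 → 215
G = 105 + 0.9 × (103 − 105) = 103.2 → 103
B = 33 + 0.9 × (111 − 33) = 103.2 → 103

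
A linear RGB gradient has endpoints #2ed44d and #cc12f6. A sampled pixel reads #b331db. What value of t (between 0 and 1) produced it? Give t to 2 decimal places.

0.84

Invert the lerp on the G channel (largest span, 194): t = (49 − 212) / (18 − 212) = -163/-194 = 0.84021.
Check on R: (179 − 46)/(204 − 46) = 0.8418 ✓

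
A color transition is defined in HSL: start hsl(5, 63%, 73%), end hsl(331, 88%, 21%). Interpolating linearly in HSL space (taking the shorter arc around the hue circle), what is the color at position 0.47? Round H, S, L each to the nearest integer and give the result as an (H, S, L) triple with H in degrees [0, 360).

(349, 75, 49)

Hue: 331 − 5 = 326°, but |326| > 180 so the shorter arc goes the other way: Δh = 326 − 360 = -34°.
H = 5 + 0.47 × (-34) = -10.98 → -11 → -11 mod 360 = 349°
S = 63 + 0.47 × (88 − 63) = 74.75 → 75%
L = 73 + 0.47 × (21 − 73) = 48.56 → 49%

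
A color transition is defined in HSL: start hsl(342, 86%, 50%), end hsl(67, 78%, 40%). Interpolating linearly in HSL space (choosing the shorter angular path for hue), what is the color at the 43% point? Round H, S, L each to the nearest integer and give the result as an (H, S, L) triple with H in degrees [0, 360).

(19, 83, 46)

Hue: 67 − 342 = -275°, but |-275| > 180 so the shorter arc goes the other way: Δh = -275 + 360 = 85°.
H = 342 + 0.43 × (85) = 378.55 → 379 → 379 mod 360 = 19°
S = 86 + 0.43 × (78 − 86) = 82.56 → 83%
L = 50 + 0.43 × (40 − 50) = 45.7 → 46%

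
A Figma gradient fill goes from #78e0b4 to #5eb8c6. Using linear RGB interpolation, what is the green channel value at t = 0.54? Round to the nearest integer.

G₁ = 224 (from #78e0b4), G₂ = 184 (from #5eb8c6).
G = 224 + 0.54 × (184 − 224) = 202.4 → 202

202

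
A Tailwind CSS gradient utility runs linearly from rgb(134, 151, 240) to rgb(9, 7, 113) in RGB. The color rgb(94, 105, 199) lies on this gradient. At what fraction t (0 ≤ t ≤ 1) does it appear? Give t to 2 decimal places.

0.32

Invert the lerp on the G channel (largest span, 144): t = (105 − 151) / (7 − 151) = -46/-144 = 0.31944.
Check on R: (94 − 134)/(9 − 134) = 0.32 ✓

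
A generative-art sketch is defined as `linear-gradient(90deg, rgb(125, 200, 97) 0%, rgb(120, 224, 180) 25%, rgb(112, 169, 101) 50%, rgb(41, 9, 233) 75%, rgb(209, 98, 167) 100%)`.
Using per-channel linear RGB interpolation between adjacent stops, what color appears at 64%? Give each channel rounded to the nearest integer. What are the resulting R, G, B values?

(72, 79, 175)

64% lies between the 50% and 75% stops, so the local fraction is t = (64 − 50)/(75 − 50) = 14/25 ≈ 0.56.
R = 112 + 0.56 × (41 − 112) = 72.24 → 72
G = 169 + 0.56 × (9 − 169) = 79.4 → 79
B = 101 + 0.56 × (233 − 101) = 174.92 → 175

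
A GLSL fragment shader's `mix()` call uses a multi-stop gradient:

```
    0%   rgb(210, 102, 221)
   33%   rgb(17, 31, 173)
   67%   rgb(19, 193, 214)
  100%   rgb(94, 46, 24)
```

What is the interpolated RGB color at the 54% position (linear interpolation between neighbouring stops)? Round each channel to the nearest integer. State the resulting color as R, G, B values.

(18, 131, 198)

54% lies between the 33% and 67% stops, so the local fraction is t = (54 − 33)/(67 − 33) = 21/34 ≈ 0.6176.
R = 17 + 0.6176 × (19 − 17) = 18.235 → 18
G = 31 + 0.6176 × (193 − 31) = 131.051 → 131
B = 173 + 0.6176 × (214 − 173) = 198.322 → 198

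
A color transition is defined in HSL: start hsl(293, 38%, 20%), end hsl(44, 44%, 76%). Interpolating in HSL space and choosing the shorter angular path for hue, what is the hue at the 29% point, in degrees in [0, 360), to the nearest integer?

Hue: 44 − 293 = -249°, but |-249| > 180 so the shorter arc goes the other way: Δh = -249 + 360 = 111°.
H = 293 + 0.29 × (111) = 325.19 → 325°

325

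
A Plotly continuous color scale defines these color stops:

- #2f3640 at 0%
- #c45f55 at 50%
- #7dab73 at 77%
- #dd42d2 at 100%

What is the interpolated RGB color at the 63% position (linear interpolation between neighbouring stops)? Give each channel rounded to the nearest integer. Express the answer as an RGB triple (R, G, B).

63% lies between the 50% and 77% stops, so the local fraction is t = (63 − 50)/(77 − 50) = 13/27 ≈ 0.4815.
#c45f55 → (196, 95, 85); #7dab73 → (125, 171, 115).
R = 196 + 0.4815 × (125 − 196) = 161.814 → 162
G = 95 + 0.4815 × (171 − 95) = 131.594 → 132
B = 85 + 0.4815 × (115 − 85) = 99.445 → 99

(162, 132, 99)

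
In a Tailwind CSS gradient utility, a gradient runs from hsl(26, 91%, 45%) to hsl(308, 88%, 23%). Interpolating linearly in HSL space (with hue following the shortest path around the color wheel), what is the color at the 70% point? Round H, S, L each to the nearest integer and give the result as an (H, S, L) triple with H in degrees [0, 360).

Hue: 308 − 26 = 282°, but |282| > 180 so the shorter arc goes the other way: Δh = 282 − 360 = -78°.
H = 26 + 0.7 × (-78) = -28.6 → -29 → -29 mod 360 = 331°
S = 91 + 0.7 × (88 − 91) = 88.9 → 89%
L = 45 + 0.7 × (23 − 45) = 29.6 → 30%

(331, 89, 30)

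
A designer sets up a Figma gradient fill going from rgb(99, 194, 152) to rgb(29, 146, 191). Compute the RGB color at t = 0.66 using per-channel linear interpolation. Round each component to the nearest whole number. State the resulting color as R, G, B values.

(53, 162, 178)

R = 99 + 0.66 × (29 − 99) = 99 + 0.66 × -70 = 52.8 → 53
G = 194 + 0.66 × (146 − 194) = 194 + 0.66 × -48 = 162.32 → 162
B = 152 + 0.66 × (191 − 152) = 152 + 0.66 × 39 = 177.74 → 178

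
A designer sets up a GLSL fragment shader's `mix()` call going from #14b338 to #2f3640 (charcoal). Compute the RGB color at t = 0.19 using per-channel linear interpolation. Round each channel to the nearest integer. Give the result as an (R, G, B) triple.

(25, 155, 58)

#14b338 → (20, 179, 56); #2f3640 → (47, 54, 64).
R = 20 + 0.19 × (47 − 20) = 20 + 0.19 × 27 = 25.13 → 25
G = 179 + 0.19 × (54 − 179) = 179 + 0.19 × -125 = 155.25 → 155
B = 56 + 0.19 × (64 − 56) = 56 + 0.19 × 8 = 57.52 → 58
So the blended color is (25, 155, 58), about #199b3a.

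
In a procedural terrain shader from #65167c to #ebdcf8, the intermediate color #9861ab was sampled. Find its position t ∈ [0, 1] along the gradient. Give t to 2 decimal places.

0.38

Invert the lerp on the G channel (largest span, 198): t = (97 − 22) / (220 − 22) = 75/198 = 0.37879.
Check on R: (152 − 101)/(235 − 101) = 0.3806 ✓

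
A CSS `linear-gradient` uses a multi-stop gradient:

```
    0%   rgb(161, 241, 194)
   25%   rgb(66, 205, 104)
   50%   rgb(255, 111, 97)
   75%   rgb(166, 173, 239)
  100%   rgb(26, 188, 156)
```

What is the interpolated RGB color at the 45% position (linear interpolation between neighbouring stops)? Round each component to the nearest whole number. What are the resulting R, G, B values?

45% lies between the 25% and 50% stops, so the local fraction is t = (45 − 25)/(50 − 25) = 20/25 ≈ 0.8.
R = 66 + 0.8 × (255 − 66) = 217.2 → 217
G = 205 + 0.8 × (111 − 205) = 129.8 → 130
B = 104 + 0.8 × (97 − 104) = 98.4 → 98

(217, 130, 98)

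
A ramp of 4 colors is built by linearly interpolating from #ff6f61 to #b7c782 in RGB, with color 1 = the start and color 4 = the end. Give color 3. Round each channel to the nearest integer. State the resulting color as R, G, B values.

With 4 swatches and endpoints inclusive, swatch 3 sits at t = (3 − 1)/(4 − 1) = 2/3 ≈ 0.6667.
#ff6f61 → (255, 111, 97); #b7c782 → (183, 199, 130).
R = 255 + 0.6667 × (183 − 255) = 206.998 → 207
G = 111 + 0.6667 × (199 − 111) = 169.67 → 170
B = 97 + 0.6667 × (130 − 97) = 119.001 → 119

(207, 170, 119)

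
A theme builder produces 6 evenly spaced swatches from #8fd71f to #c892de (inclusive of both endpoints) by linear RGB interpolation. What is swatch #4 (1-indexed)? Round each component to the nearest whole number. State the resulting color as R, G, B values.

With 6 swatches and endpoints inclusive, swatch 4 sits at t = (4 − 1)/(6 − 1) = 3/5 ≈ 0.6.
#8fd71f → (143, 215, 31); #c892de → (200, 146, 222).
R = 143 + 0.6 × (200 − 143) = 177.2 → 177
G = 215 + 0.6 × (146 − 215) = 173.6 → 174
B = 31 + 0.6 × (222 − 31) = 145.6 → 146

(177, 174, 146)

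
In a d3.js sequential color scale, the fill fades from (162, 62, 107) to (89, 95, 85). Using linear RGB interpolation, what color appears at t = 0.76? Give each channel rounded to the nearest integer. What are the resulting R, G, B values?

(107, 87, 90)

R = 162 + 0.76 × (89 − 162) = 162 + 0.76 × -73 = 106.52 → 107
G = 62 + 0.76 × (95 − 62) = 62 + 0.76 × 33 = 87.08 → 87
B = 107 + 0.76 × (85 − 107) = 107 + 0.76 × -22 = 90.28 → 90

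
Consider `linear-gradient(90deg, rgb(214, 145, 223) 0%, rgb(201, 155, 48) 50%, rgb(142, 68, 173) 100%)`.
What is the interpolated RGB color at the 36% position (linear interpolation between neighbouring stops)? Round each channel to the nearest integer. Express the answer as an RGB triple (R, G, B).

36% lies between the 0% and 50% stops, so the local fraction is t = (36 − 0)/(50 − 0) = 36/50 ≈ 0.72.
R = 214 + 0.72 × (201 − 214) = 204.64 → 205
G = 145 + 0.72 × (155 − 145) = 152.2 → 152
B = 223 + 0.72 × (48 − 223) = 97 → 97

(205, 152, 97)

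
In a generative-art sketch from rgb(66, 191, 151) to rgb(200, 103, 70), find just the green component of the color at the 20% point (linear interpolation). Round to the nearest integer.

G = 191 + 0.2 × (103 − 191) = 173.4 → 173

173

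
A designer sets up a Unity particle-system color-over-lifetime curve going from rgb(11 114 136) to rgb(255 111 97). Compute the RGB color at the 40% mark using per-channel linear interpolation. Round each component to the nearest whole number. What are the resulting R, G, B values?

(109, 113, 120)

40% corresponds to t = 0.4.
R = 11 + 0.4 × (255 − 11) = 11 + 0.4 × 244 = 108.6 → 109
G = 114 + 0.4 × (111 − 114) = 114 + 0.4 × -3 = 112.8 → 113
B = 136 + 0.4 × (97 − 136) = 136 + 0.4 × -39 = 120.4 → 120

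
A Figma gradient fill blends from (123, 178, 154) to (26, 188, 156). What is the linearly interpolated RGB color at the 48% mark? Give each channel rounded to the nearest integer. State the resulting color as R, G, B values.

48% corresponds to t = 0.48.
R = 123 + 0.48 × (26 − 123) = 123 + 0.48 × -97 = 76.44 → 76
G = 178 + 0.48 × (188 − 178) = 178 + 0.48 × 10 = 182.8 → 183
B = 154 + 0.48 × (156 − 154) = 154 + 0.48 × 2 = 154.96 → 155

(76, 183, 155)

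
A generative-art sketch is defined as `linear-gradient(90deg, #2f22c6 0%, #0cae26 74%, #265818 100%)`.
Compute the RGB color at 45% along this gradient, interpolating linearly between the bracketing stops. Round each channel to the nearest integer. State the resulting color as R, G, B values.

45% lies between the 0% and 74% stops, so the local fraction is t = (45 − 0)/(74 − 0) = 45/74 ≈ 0.6081.
#2f22c6 → (47, 34, 198); #0cae26 → (12, 174, 38).
R = 47 + 0.6081 × (12 − 47) = 25.716 → 26
G = 34 + 0.6081 × (174 − 34) = 119.134 → 119
B = 198 + 0.6081 × (38 − 198) = 100.704 → 101

(26, 119, 101)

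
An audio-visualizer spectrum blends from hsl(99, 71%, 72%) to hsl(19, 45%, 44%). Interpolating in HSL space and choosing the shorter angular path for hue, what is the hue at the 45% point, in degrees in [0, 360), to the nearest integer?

Hue arc: Δh = 19 − 99 = -80° (|Δh| ≤ 180, already the shorter path).
H = 99 + 0.45 × (-80) = 63 → 63°

63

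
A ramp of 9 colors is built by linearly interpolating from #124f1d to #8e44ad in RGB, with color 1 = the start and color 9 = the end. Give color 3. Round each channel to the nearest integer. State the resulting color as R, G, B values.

With 9 swatches and endpoints inclusive, swatch 3 sits at t = (3 − 1)/(9 − 1) = 2/8 ≈ 0.25.
#124f1d → (18, 79, 29); #8e44ad → (142, 68, 173).
R = 18 + 0.25 × (142 − 18) = 49 → 49
G = 79 + 0.25 × (68 − 79) = 76.25 → 76
B = 29 + 0.25 × (173 − 29) = 65 → 65

(49, 76, 65)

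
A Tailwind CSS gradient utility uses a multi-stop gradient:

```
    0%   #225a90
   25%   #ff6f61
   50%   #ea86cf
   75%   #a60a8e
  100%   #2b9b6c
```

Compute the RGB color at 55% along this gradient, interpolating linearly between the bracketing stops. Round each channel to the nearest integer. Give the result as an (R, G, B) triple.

(220, 109, 194)

55% lies between the 50% and 75% stops, so the local fraction is t = (55 − 50)/(75 − 50) = 5/25 ≈ 0.2.
#ea86cf → (234, 134, 207); #a60a8e → (166, 10, 142).
R = 234 + 0.2 × (166 − 234) = 220.4 → 220
G = 134 + 0.2 × (10 − 134) = 109.2 → 109
B = 207 + 0.2 × (142 − 207) = 194 → 194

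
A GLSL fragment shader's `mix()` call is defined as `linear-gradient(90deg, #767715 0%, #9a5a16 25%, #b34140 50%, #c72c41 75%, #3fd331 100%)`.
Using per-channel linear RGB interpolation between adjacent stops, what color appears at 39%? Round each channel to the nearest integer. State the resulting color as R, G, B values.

39% lies between the 25% and 50% stops, so the local fraction is t = (39 − 25)/(50 − 25) = 14/25 ≈ 0.56.
#9a5a16 → (154, 90, 22); #b34140 → (179, 65, 64).
R = 154 + 0.56 × (179 − 154) = 168 → 168
G = 90 + 0.56 × (65 − 90) = 76 → 76
B = 22 + 0.56 × (64 − 22) = 45.52 → 46

(168, 76, 46)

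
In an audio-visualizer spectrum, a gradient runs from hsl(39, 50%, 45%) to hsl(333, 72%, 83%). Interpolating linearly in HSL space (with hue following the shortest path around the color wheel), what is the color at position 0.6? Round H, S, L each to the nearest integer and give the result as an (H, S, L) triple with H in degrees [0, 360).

(359, 63, 68)

Hue: 333 − 39 = 294°, but |294| > 180 so the shorter arc goes the other way: Δh = 294 − 360 = -66°.
H = 39 + 0.6 × (-66) = -0.6 → -1 → -1 mod 360 = 359°
S = 50 + 0.6 × (72 − 50) = 63.2 → 63%
L = 45 + 0.6 × (83 − 45) = 67.8 → 68%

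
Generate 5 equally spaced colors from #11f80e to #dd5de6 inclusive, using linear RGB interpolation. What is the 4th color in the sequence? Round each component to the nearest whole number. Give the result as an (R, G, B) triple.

(170, 132, 176)

With 5 swatches and endpoints inclusive, swatch 4 sits at t = (4 − 1)/(5 − 1) = 3/4 ≈ 0.75.
#11f80e → (17, 248, 14); #dd5de6 → (221, 93, 230).
R = 17 + 0.75 × (221 − 17) = 170 → 170
G = 248 + 0.75 × (93 − 248) = 131.75 → 132
B = 14 + 0.75 × (230 − 14) = 176 → 176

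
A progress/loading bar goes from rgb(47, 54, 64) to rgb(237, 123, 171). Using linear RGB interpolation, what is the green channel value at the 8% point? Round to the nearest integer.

G = 54 + 0.08 × (123 − 54) = 59.52 → 60

60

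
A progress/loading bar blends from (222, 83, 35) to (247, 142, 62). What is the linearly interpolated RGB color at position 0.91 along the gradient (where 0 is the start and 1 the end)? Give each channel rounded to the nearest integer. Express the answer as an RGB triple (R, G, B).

(245, 137, 60)

R = 222 + 0.91 × (247 − 222) = 222 + 0.91 × 25 = 244.75 → 245
G = 83 + 0.91 × (142 − 83) = 83 + 0.91 × 59 = 136.69 → 137
B = 35 + 0.91 × (62 − 35) = 35 + 0.91 × 27 = 59.57 → 60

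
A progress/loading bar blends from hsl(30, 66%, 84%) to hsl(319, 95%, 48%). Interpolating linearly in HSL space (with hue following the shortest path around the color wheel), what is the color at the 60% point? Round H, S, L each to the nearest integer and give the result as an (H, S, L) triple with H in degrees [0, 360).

(347, 83, 62)

Hue: 319 − 30 = 289°, but |289| > 180 so the shorter arc goes the other way: Δh = 289 − 360 = -71°.
H = 30 + 0.6 × (-71) = -12.6 → -13 → -13 mod 360 = 347°
S = 66 + 0.6 × (95 − 66) = 83.4 → 83%
L = 84 + 0.6 × (48 − 84) = 62.4 → 62%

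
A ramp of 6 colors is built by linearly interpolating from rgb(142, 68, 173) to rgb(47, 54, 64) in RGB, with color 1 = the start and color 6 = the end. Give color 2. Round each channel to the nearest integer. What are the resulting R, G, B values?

(123, 65, 151)

With 6 swatches and endpoints inclusive, swatch 2 sits at t = (2 − 1)/(6 − 1) = 1/5 ≈ 0.2.
R = 142 + 0.2 × (47 − 142) = 123 → 123
G = 68 + 0.2 × (54 − 68) = 65.2 → 65
B = 173 + 0.2 × (64 − 173) = 151.2 → 151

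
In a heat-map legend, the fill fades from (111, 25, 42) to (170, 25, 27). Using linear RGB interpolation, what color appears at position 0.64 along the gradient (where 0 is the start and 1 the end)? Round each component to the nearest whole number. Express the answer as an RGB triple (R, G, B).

(149, 25, 32)

R = 111 + 0.64 × (170 − 111) = 111 + 0.64 × 59 = 148.76 → 149
G = 25 + 0.64 × (25 − 25) = 25 + 0.64 × 0 = 25 → 25
B = 42 + 0.64 × (27 − 42) = 42 + 0.64 × -15 = 32.4 → 32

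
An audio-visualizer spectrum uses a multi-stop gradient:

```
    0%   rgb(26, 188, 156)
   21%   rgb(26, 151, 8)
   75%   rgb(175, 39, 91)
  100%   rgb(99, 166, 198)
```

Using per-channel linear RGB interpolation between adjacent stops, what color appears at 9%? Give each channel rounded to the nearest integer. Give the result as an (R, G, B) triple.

(26, 172, 93)

9% lies between the 0% and 21% stops, so the local fraction is t = (9 − 0)/(21 − 0) = 9/21 ≈ 0.4286.
R = 26 + 0.4286 × (26 − 26) = 26 → 26
G = 188 + 0.4286 × (151 − 188) = 172.142 → 172
B = 156 + 0.4286 × (8 − 156) = 92.567 → 93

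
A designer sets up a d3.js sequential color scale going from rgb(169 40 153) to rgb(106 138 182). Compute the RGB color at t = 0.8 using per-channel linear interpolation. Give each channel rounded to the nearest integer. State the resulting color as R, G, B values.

R = 169 + 0.8 × (106 − 169) = 169 + 0.8 × -63 = 118.6 → 119
G = 40 + 0.8 × (138 − 40) = 40 + 0.8 × 98 = 118.4 → 118
B = 153 + 0.8 × (182 − 153) = 153 + 0.8 × 29 = 176.2 → 176

(119, 118, 176)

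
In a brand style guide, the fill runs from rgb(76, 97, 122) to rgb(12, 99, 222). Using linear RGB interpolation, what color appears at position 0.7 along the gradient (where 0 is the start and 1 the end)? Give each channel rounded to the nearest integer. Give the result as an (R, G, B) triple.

(31, 98, 192)

R = 76 + 0.7 × (12 − 76) = 76 + 0.7 × -64 = 31.2 → 31
G = 97 + 0.7 × (99 − 97) = 97 + 0.7 × 2 = 98.4 → 98
B = 122 + 0.7 × (222 − 122) = 122 + 0.7 × 100 = 192 → 192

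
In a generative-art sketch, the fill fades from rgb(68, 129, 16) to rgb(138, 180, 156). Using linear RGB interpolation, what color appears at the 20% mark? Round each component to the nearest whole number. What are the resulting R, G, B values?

20% corresponds to t = 0.2.
R = 68 + 0.2 × (138 − 68) = 68 + 0.2 × 70 = 82 → 82
G = 129 + 0.2 × (180 − 129) = 129 + 0.2 × 51 = 139.2 → 139
B = 16 + 0.2 × (156 − 16) = 16 + 0.2 × 140 = 44 → 44

(82, 139, 44)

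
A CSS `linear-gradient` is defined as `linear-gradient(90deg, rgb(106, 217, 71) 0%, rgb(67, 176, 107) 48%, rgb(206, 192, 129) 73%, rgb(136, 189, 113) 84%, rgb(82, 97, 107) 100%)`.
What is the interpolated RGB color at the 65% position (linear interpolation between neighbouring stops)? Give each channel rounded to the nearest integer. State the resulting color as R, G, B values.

(162, 187, 122)

65% lies between the 48% and 73% stops, so the local fraction is t = (65 − 48)/(73 − 48) = 17/25 ≈ 0.68.
R = 67 + 0.68 × (206 − 67) = 161.52 → 162
G = 176 + 0.68 × (192 − 176) = 186.88 → 187
B = 107 + 0.68 × (129 − 107) = 121.96 → 122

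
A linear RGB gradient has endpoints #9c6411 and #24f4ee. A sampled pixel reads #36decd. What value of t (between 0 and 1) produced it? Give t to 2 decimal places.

0.85

Invert the lerp on the B channel (largest span, 221): t = (205 − 17) / (238 − 17) = 188/221 = 0.85068.
Check on R: (54 − 156)/(36 − 156) = 0.85 ✓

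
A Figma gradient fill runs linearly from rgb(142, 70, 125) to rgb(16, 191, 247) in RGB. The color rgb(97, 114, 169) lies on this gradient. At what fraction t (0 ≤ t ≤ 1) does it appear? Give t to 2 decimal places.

0.36

Invert the lerp on the R channel (largest span, 126): t = (97 − 142) / (16 − 142) = -45/-126 = 0.35714.
Check on G: (114 − 70)/(191 − 70) = 0.3636 ✓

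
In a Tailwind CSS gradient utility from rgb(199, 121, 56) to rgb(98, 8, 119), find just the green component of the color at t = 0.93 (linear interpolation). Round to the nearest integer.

G = 121 + 0.93 × (8 − 121) = 15.91 → 16

16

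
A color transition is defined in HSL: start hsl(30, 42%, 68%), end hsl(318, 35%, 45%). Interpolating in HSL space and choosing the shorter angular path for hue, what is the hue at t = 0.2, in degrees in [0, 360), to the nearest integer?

Hue: 318 − 30 = 288°, but |288| > 180 so the shorter arc goes the other way: Δh = 288 − 360 = -72°.
H = 30 + 0.2 × (-72) = 15.6 → 16°

16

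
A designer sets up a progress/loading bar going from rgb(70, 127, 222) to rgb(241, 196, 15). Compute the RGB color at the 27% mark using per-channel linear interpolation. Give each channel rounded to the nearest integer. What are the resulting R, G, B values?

(116, 146, 166)

27% corresponds to t = 0.27.
R = 70 + 0.27 × (241 − 70) = 70 + 0.27 × 171 = 116.17 → 116
G = 127 + 0.27 × (196 − 127) = 127 + 0.27 × 69 = 145.63 → 146
B = 222 + 0.27 × (15 − 222) = 222 + 0.27 × -207 = 166.11 → 166
So the blended color is (116, 146, 166), about #7492a6.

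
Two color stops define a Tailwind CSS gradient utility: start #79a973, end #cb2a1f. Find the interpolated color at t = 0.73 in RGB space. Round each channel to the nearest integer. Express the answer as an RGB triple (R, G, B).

#79a973 → (121, 169, 115); #cb2a1f → (203, 42, 31).
R = 121 + 0.73 × (203 − 121) = 121 + 0.73 × 82 = 180.86 → 181
G = 169 + 0.73 × (42 − 169) = 169 + 0.73 × -127 = 76.29 → 76
B = 115 + 0.73 × (31 − 115) = 115 + 0.73 × -84 = 53.68 → 54

(181, 76, 54)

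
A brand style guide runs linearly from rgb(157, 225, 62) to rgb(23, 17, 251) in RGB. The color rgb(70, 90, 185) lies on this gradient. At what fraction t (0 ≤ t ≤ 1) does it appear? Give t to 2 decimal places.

Invert the lerp on the G channel (largest span, 208): t = (90 − 225) / (17 − 225) = -135/-208 = 0.64904.
Check on R: (70 − 157)/(23 − 157) = 0.6493 ✓

0.65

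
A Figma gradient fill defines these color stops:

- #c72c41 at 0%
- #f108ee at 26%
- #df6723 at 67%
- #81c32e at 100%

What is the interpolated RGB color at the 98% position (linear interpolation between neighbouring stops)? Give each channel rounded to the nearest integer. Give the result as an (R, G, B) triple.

(135, 189, 45)

98% lies between the 67% and 100% stops, so the local fraction is t = (98 − 67)/(100 − 67) = 31/33 ≈ 0.9394.
#df6723 → (223, 103, 35); #81c32e → (129, 195, 46).
R = 223 + 0.9394 × (129 − 223) = 134.696 → 135
G = 103 + 0.9394 × (195 − 103) = 189.425 → 189
B = 35 + 0.9394 × (46 − 35) = 45.333 → 45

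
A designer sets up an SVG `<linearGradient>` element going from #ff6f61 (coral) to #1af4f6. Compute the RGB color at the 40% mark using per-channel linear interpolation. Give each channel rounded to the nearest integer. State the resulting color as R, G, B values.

(163, 164, 157)

#ff6f61 → (255, 111, 97); #1af4f6 → (26, 244, 246).
40% corresponds to t = 0.4.
R = 255 + 0.4 × (26 − 255) = 255 + 0.4 × -229 = 163.4 → 163
G = 111 + 0.4 × (244 − 111) = 111 + 0.4 × 133 = 164.2 → 164
B = 97 + 0.4 × (246 − 97) = 97 + 0.4 × 149 = 156.6 → 157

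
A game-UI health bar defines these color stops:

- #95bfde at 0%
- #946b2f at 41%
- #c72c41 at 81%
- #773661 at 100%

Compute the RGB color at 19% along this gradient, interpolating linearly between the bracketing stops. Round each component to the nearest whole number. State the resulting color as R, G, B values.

19% lies between the 0% and 41% stops, so the local fraction is t = (19 − 0)/(41 − 0) = 19/41 ≈ 0.4634.
#95bfde → (149, 191, 222); #946b2f → (148, 107, 47).
R = 149 + 0.4634 × (148 − 149) = 148.537 → 149
G = 191 + 0.4634 × (107 − 191) = 152.074 → 152
B = 222 + 0.4634 × (47 − 222) = 140.905 → 141

(149, 152, 141)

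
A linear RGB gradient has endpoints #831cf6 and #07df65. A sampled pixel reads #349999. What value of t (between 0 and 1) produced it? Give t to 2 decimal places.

0.64

Invert the lerp on the G channel (largest span, 195): t = (153 − 28) / (223 − 28) = 125/195 = 0.64103.
Check on R: (52 − 131)/(7 − 131) = 0.6371 ✓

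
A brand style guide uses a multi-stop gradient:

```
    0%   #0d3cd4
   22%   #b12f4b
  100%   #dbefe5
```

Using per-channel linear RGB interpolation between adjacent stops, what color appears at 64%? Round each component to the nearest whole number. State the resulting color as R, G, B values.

(200, 150, 158)

64% lies between the 22% and 100% stops, so the local fraction is t = (64 − 22)/(100 − 22) = 42/78 ≈ 0.5385.
#b12f4b → (177, 47, 75); #dbefe5 → (219, 239, 229).
R = 177 + 0.5385 × (219 − 177) = 199.617 → 200
G = 47 + 0.5385 × (239 − 47) = 150.392 → 150
B = 75 + 0.5385 × (229 − 75) = 157.929 → 158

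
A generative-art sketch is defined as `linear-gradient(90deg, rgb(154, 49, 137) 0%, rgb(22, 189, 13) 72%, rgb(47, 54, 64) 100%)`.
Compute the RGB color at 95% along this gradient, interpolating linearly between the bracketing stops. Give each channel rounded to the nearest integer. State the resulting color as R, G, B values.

95% lies between the 72% and 100% stops, so the local fraction is t = (95 − 72)/(100 − 72) = 23/28 ≈ 0.8214.
R = 22 + 0.8214 × (47 − 22) = 42.535 → 43
G = 189 + 0.8214 × (54 − 189) = 78.111 → 78
B = 13 + 0.8214 × (64 − 13) = 54.891 → 55

(43, 78, 55)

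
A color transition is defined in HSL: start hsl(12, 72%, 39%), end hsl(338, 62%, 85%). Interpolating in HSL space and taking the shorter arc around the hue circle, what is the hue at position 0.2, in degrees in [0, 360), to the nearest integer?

Hue: 338 − 12 = 326°, but |326| > 180 so the shorter arc goes the other way: Δh = 326 − 360 = -34°.
H = 12 + 0.2 × (-34) = 5.2 → 5°

5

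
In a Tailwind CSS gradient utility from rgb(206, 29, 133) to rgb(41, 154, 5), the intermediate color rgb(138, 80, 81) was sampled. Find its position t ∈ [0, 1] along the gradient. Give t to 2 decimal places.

Invert the lerp on the R channel (largest span, 165): t = (138 − 206) / (41 − 206) = -68/-165 = 0.41212.
Check on G: (80 − 29)/(154 − 29) = 0.408 ✓

0.41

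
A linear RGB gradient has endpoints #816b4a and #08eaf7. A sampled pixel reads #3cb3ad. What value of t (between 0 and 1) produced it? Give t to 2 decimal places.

0.57

Invert the lerp on the B channel (largest span, 173): t = (173 − 74) / (247 − 74) = 99/173 = 0.57225.
Check on R: (60 − 129)/(8 − 129) = 0.5702 ✓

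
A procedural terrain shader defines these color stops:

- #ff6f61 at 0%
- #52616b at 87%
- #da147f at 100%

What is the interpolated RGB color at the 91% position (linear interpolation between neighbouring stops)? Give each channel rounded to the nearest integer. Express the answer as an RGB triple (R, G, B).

91% lies between the 87% and 100% stops, so the local fraction is t = (91 − 87)/(100 − 87) = 4/13 ≈ 0.3077.
#52616b → (82, 97, 107); #da147f → (218, 20, 127).
R = 82 + 0.3077 × (218 − 82) = 123.847 → 124
G = 97 + 0.3077 × (20 − 97) = 73.307 → 73
B = 107 + 0.3077 × (127 − 107) = 113.154 → 113

(124, 73, 113)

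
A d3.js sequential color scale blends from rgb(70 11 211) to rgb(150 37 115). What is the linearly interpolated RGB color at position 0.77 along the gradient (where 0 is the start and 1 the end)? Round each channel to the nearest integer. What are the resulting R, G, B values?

(132, 31, 137)

R = 70 + 0.77 × (150 − 70) = 70 + 0.77 × 80 = 131.6 → 132
G = 11 + 0.77 × (37 − 11) = 11 + 0.77 × 26 = 31.02 → 31
B = 211 + 0.77 × (115 − 211) = 211 + 0.77 × -96 = 137.08 → 137
So the blended color is (132, 31, 137), about #841f89.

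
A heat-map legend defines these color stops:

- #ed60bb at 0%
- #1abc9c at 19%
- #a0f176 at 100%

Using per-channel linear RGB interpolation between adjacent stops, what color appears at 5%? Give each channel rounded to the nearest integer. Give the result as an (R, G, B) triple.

(181, 120, 179)

5% lies between the 0% and 19% stops, so the local fraction is t = (5 − 0)/(19 − 0) = 5/19 ≈ 0.2632.
#ed60bb → (237, 96, 187); #1abc9c → (26, 188, 156).
R = 237 + 0.2632 × (26 − 237) = 181.465 → 181
G = 96 + 0.2632 × (188 − 96) = 120.214 → 120
B = 187 + 0.2632 × (156 − 187) = 178.841 → 179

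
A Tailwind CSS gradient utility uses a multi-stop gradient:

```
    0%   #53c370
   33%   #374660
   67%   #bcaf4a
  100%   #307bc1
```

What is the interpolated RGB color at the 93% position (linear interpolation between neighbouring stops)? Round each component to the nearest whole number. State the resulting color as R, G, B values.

93% lies between the 67% and 100% stops, so the local fraction is t = (93 − 67)/(100 − 67) = 26/33 ≈ 0.7879.
#bcaf4a → (188, 175, 74); #307bc1 → (48, 123, 193).
R = 188 + 0.7879 × (48 − 188) = 77.694 → 78
G = 175 + 0.7879 × (123 − 175) = 134.029 → 134
B = 74 + 0.7879 × (193 − 74) = 167.76 → 168

(78, 134, 168)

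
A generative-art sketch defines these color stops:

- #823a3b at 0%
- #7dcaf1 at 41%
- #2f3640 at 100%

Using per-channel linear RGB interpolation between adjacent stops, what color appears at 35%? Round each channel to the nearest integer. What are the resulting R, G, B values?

35% lies between the 0% and 41% stops, so the local fraction is t = (35 − 0)/(41 − 0) = 35/41 ≈ 0.8537.
#823a3b → (130, 58, 59); #7dcaf1 → (125, 202, 241).
R = 130 + 0.8537 × (125 − 130) = 125.731 → 126
G = 58 + 0.8537 × (202 − 58) = 180.933 → 181
B = 59 + 0.8537 × (241 − 59) = 214.373 → 214

(126, 181, 214)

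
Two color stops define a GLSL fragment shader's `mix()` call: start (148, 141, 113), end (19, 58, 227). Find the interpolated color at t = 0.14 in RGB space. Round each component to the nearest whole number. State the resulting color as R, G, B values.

(130, 129, 129)

R = 148 + 0.14 × (19 − 148) = 148 + 0.14 × -129 = 129.94 → 130
G = 141 + 0.14 × (58 − 141) = 141 + 0.14 × -83 = 129.38 → 129
B = 113 + 0.14 × (227 − 113) = 113 + 0.14 × 114 = 128.96 → 129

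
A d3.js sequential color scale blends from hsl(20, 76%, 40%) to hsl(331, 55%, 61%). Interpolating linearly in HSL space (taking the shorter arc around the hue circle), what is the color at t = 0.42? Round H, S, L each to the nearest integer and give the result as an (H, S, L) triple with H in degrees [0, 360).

(359, 67, 49)

Hue: 331 − 20 = 311°, but |311| > 180 so the shorter arc goes the other way: Δh = 311 − 360 = -49°.
H = 20 + 0.42 × (-49) = -0.58 → -1 → -1 mod 360 = 359°
S = 76 + 0.42 × (55 − 76) = 67.18 → 67%
L = 40 + 0.42 × (61 − 40) = 48.82 → 49%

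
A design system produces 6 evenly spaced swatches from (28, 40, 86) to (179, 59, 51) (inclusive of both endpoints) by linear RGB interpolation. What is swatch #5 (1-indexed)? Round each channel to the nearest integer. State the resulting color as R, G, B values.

(149, 55, 58)

With 6 swatches and endpoints inclusive, swatch 5 sits at t = (5 − 1)/(6 − 1) = 4/5 ≈ 0.8.
R = 28 + 0.8 × (179 − 28) = 148.8 → 149
G = 40 + 0.8 × (59 − 40) = 55.2 → 55
B = 86 + 0.8 × (51 − 86) = 58 → 58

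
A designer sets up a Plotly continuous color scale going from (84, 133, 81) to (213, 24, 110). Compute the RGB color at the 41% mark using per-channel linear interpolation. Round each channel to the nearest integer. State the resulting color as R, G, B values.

(137, 88, 93)

41% corresponds to t = 0.41.
R = 84 + 0.41 × (213 − 84) = 84 + 0.41 × 129 = 136.89 → 137
G = 133 + 0.41 × (24 − 133) = 133 + 0.41 × -109 = 88.31 → 88
B = 81 + 0.41 × (110 − 81) = 81 + 0.41 × 29 = 92.89 → 93
So the blended color is (137, 88, 93), about #89585d.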